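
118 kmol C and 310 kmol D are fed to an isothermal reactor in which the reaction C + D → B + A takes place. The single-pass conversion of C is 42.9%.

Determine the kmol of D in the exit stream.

C reacted = 0.429 × 118 = 50.62 kmol; ν_C = −1, so ξ = 50.62/1 = 50.62 kmol.
Outlet amounts (n = n₀ + ν ξ):
  C: 118 − 1(50.62) = 67.38
  D: 310 − 1(50.62) = 259.4
  B: 0 + 1(50.62) = 50.62
  A: 0 + 1(50.62) = 50.62

259 kmol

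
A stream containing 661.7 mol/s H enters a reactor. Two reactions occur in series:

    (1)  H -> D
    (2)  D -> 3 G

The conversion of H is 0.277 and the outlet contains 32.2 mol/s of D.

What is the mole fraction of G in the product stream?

Conversion of H: H consumed = 1ξ₁ = 0.277 × 661.7 → ξ₁ = 183.3 mol/s.
D balance: n_D = 0 + 1ξ₁ − 1ξ₂ = 32.2 → ξ₂ = (1·183.3 − 32.2)/1 = 151.1 mol/s.
Outlet amounts (n = n₀ + Σ ν·ξ):
  H: 661.7 − 1(183.3) = 478.4
  D: 0 + 1(183.3) − 1(151.1) = 32.2
  G: 0 + 3(151.1) = 453.3
Total out = 963.9 mol/s; y_G = 453.3 / 963.9 = 0.4703.

0.47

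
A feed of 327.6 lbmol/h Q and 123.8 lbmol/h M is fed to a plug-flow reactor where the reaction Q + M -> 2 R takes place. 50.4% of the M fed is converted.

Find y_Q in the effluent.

M reacted = 0.504 × 123.8 = 62.4 lbmol/h; ν_M = −1, so ξ = 62.4/1 = 62.4 lbmol/h.
Outlet amounts (n = n₀ + ν ξ):
  Q: 327.6 − 1(62.4) = 265.2
  M: 123.8 − 1(62.4) = 61.4
  R: 0 + 2(62.4) = 124.8
Total out = 451.4 lbmol/h; y_Q = 265.2 / 451.4 = 0.5875.

0.588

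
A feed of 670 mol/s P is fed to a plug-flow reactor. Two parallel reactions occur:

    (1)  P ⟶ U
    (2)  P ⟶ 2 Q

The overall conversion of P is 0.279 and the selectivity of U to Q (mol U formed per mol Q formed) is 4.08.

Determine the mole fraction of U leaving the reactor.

0.241

Conversion of P: P consumed = 0.279 × 670 = 186.9 mol/s = 1ξ₁ + 1ξ₂.
Selectivity: 1ξ₁ / (2ξ₂) = 4.08 → ξ₁ = 8.16 ξ₂.
Substitute: (1·8.16 + 1) ξ₂ = 186.9 → ξ₂ = 20.41 mol/s, ξ₁ = 166.5 mol/s.
Outlet amounts (n = n₀ + Σ ν·ξ):
  P: 670 − 1(166.5) − 1(20.41) = 483.1
  U: 0 + 1(166.5) = 166.5
  Q: 0 + 2(20.41) = 40.81
Total out = 690.4 mol/s; y_U = 166.5 / 690.4 = 0.2412.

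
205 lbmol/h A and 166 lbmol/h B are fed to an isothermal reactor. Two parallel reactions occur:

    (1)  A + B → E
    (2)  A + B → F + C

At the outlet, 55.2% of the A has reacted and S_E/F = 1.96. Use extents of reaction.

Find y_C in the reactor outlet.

0.129

Conversion of A: A consumed = 0.552 × 205 = 113.2 lbmol/h = 1ξ₁ + 1ξ₂.
Selectivity: 1ξ₁ / (1ξ₂) = 1.96 → ξ₁ = 1.96 ξ₂.
Substitute: (1·1.96 + 1) ξ₂ = 113.2 → ξ₂ = 38.23 lbmol/h, ξ₁ = 74.93 lbmol/h.
Outlet amounts (n = n₀ + Σ ν·ξ):
  A: 205 − 1(74.93) − 1(38.23) = 91.84
  B: 166 − 1(74.93) − 1(38.23) = 52.84
  E: 0 + 1(74.93) = 74.93
  F: 0 + 1(38.23) = 38.23
  C: 0 + 1(38.23) = 38.23
Total out = 296.1 lbmol/h; y_C = 38.23 / 296.1 = 0.1291.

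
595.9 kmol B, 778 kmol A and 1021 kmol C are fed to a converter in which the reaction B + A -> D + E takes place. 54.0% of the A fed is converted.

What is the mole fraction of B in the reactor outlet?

0.0734

A reacted = 0.54 × 778 = 420.1 kmol; ν_A = −1, so ξ = 420.1/1 = 420.1 kmol.
Outlet amounts (n = n₀ + ν ξ):
  B: 595.9 − 1(420.1) = 175.8
  A: 778 − 1(420.1) = 357.9
  D: 0 + 1(420.1) = 420.1
  E: 0 + 1(420.1) = 420.1
  C: 1021 (inert)
Total out = 2395 kmol; y_B = 175.8 / 2395 = 0.0734.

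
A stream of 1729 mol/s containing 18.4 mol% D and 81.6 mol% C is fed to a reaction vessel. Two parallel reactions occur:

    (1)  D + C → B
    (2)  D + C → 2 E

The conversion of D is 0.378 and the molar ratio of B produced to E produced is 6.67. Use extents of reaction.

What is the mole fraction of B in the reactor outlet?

Conversion of D: D consumed = 0.378 × 318.1 = 120.3 mol/s = 1ξ₁ + 1ξ₂.
Selectivity: 1ξ₁ / (2ξ₂) = 6.67 → ξ₁ = 13.34 ξ₂.
Substitute: (1·13.34 + 1) ξ₂ = 120.3 → ξ₂ = 8.386 mol/s, ξ₁ = 111.9 mol/s.
Outlet amounts (n = n₀ + Σ ν·ξ):
  D: 318.1 − 1(111.9) − 1(8.386) = 197.9
  C: 1411 − 1(111.9) − 1(8.386) = 1291
  B: 0 + 1(111.9) = 111.9
  E: 0 + 2(8.386) = 16.77
Total out = 1617 mol/s; y_B = 111.9 / 1617 = 0.06918.

0.0692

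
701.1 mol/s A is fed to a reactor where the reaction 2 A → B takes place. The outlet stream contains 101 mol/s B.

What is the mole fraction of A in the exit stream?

0.832

For B: n = n₀ + 1ξ → 101 = 0 + 1ξ, giving ξ = 101 mol/s.
Outlet amounts (n = n₀ + ν ξ):
  A: 701.1 − 2(101) = 499.1
  B: 0 + 1(101) = 101
Total out = 600.1 mol/s; y_A = 499.1 / 600.1 = 0.8317.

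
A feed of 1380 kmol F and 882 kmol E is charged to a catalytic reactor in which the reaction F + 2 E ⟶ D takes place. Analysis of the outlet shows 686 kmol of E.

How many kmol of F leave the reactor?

For E: n = n₀ − 2ξ → 686 = 882 − 2ξ, giving ξ = 98 kmol.
Outlet amounts (n = n₀ + ν ξ):
  F: 1380 − 1(98) = 1282
  E: 882 − 2(98) = 686
  D: 0 + 1(98) = 98

1280 kmol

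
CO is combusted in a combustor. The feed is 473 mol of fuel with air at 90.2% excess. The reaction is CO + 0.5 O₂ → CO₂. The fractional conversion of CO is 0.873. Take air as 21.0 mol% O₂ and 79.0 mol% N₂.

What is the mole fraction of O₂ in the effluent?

0.101

Stoichiometric O₂ = 0.5 × 473 = 236.5 mol; O₂ fed = 236.5 × 1.902 = 449.8 mol.
N₂ fed = 449.8 × 79/21 = 1692 mol.
Fuel reacted = 0.873 × 473 → ξ = 412.9 mol.
Outlet (n = n₀ + ν ξ):
  CO: 473 − 1(412.9) = 60.07
  O₂: 449.8 − 0.5(412.9) = 243.4
  N₂: 1692 (inert)
  CO₂: 0 + 1(412.9) = 412.9
Total out = 2409 mol; y_O₂ = 243.4 / 2409 = 0.101.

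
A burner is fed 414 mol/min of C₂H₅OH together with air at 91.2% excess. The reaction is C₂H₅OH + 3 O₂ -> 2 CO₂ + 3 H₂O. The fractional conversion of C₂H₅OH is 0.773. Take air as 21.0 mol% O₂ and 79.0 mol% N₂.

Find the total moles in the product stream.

Stoichiometric O₂ = 3 × 414 = 1242 mol/min; O₂ fed = 1242 × 1.912 = 2375 mol/min.
N₂ fed = 2375 × 79/21 = 8933 mol/min.
Fuel reacted = 0.773 × 414 → ξ = 320 mol/min.
Outlet (n = n₀ + ν ξ):
  C₂H₅OH: 414 − 1(320) = 93.98
  O₂: 2375 − 3(320) = 1415
  N₂: 8933 (inert)
  CO₂: 0 + 2(320) = 640
  H₂O: 0 + 3(320) = 960.1
Total out = 93.98 + 1415 + 8933 + 640 + 960.1 = 12040 mol/min.

12000 mol/min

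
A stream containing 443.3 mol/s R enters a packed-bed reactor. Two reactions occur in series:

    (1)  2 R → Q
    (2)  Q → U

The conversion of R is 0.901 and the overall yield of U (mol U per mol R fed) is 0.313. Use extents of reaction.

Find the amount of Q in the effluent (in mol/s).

61 mol/s

Conversion of R: R consumed = 2ξ₁ = 0.901 × 443.3 → ξ₁ = 199.7 mol/s.
Yield of U: 1ξ₂ / 443.3 = 0.313 → ξ₂ = 138.8 mol/s.
Outlet amounts (n = n₀ + Σ ν·ξ):
  R: 443.3 − 2(199.7) = 43.89
  Q: 0 + 1(199.7) − 1(138.8) = 60.95
  U: 0 + 1(138.8) = 138.8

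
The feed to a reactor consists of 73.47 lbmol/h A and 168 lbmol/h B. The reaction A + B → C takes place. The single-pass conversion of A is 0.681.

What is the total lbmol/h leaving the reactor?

A reacted = 0.681 × 73.47 = 50.03 lbmol/h; ν_A = −1, so ξ = 50.03/1 = 50.03 lbmol/h.
Outlet amounts (n = n₀ + ν ξ):
  A: 73.47 − 1(50.03) = 23.44
  B: 168 − 1(50.03) = 118
  C: 0 + 1(50.03) = 50.03
Total out = 23.44 + 118 + 50.03 = 191.4 lbmol/h.

191 lbmol/h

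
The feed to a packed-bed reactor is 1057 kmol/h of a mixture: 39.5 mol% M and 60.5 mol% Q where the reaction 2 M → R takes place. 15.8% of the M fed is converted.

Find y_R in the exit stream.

M reacted = 0.158 × 417.5 = 65.97 kmol/h; ν_M = −2, so ξ = 65.97/2 = 32.98 kmol/h.
Outlet amounts (n = n₀ + ν ξ):
  M: 417.5 − 2(32.98) = 351.5
  R: 0 + 1(32.98) = 32.98
  Q: 639.5 (inert)
Total out = 1024 kmol/h; y_R = 32.98 / 1024 = 0.03221.

0.0322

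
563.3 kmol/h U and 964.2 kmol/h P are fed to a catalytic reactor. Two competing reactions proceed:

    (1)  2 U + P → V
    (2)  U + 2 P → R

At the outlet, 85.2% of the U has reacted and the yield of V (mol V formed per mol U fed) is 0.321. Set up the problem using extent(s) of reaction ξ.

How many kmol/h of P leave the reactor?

547 kmol/h

Yield of V: 1ξ₁ / 563.3 = 0.321 → ξ₁ = 180.8 kmol/h.
Conversion of U: 2ξ₁ + 1ξ₂ = 0.852 × 563.3 = 479.9 → ξ₂ = 118.3 kmol/h.
Outlet amounts (n = n₀ + Σ ν·ξ):
  U: 563.3 − 2(180.8) − 1(118.3) = 83.37
  P: 964.2 − 1(180.8) − 2(118.3) = 546.8
  V: 0 + 1(180.8) = 180.8
  R: 0 + 1(118.3) = 118.3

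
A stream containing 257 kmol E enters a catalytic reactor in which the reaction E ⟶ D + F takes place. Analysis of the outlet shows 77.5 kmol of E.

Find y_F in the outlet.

For E: n = n₀ − 1ξ → 77.5 = 257 − 1ξ, giving ξ = 179.5 kmol.
Outlet amounts (n = n₀ + ν ξ):
  E: 257 − 1(179.5) = 77.5
  D: 0 + 1(179.5) = 179.5
  F: 0 + 1(179.5) = 179.5
Total out = 436.5 kmol; y_F = 179.5 / 436.5 = 0.4112.

0.411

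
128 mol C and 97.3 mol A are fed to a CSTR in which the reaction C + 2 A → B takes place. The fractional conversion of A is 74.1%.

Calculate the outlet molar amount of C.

92 mol

A reacted = 0.741 × 97.3 = 72.1 mol; ν_A = −2, so ξ = 72.1/2 = 36.05 mol.
Outlet amounts (n = n₀ + ν ξ):
  C: 128 − 1(36.05) = 91.95
  A: 97.3 − 2(36.05) = 25.2
  B: 0 + 1(36.05) = 36.05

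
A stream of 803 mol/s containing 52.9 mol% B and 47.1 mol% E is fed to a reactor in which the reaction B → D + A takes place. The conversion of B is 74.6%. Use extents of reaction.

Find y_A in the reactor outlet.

0.283

B reacted = 0.746 × 424.8 = 316.9 mol/s; ν_B = −1, so ξ = 316.9/1 = 316.9 mol/s.
Outlet amounts (n = n₀ + ν ξ):
  B: 424.8 − 1(316.9) = 107.9
  D: 0 + 1(316.9) = 316.9
  A: 0 + 1(316.9) = 316.9
  E: 378.2 (inert)
Total out = 1120 mol/s; y_A = 316.9 / 1120 = 0.283.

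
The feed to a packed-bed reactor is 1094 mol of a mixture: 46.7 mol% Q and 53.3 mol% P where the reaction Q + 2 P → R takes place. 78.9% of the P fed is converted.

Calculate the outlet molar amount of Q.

P reacted = 0.789 × 583.1 = 460.1 mol; ν_P = −2, so ξ = 460.1/2 = 230 mol.
Outlet amounts (n = n₀ + ν ξ):
  Q: 510.9 − 1(230) = 280.9
  P: 583.1 − 2(230) = 123
  R: 0 + 1(230) = 230

281 mol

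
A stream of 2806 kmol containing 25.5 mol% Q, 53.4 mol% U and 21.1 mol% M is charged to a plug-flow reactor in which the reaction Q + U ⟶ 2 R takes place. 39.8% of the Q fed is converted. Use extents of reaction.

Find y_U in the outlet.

Q reacted = 0.398 × 715.5 = 284.8 kmol; ν_Q = −1, so ξ = 284.8/1 = 284.8 kmol.
Outlet amounts (n = n₀ + ν ξ):
  Q: 715.5 − 1(284.8) = 430.7
  U: 1498 − 1(284.8) = 1214
  R: 0 + 2(284.8) = 569.6
  M: 592.1 (inert)
Total out = 2806 kmol; y_U = 1214 / 2806 = 0.4325.

0.433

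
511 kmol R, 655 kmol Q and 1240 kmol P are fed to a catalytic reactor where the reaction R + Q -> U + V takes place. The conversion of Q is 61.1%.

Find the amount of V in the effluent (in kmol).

Q reacted = 0.611 × 655 = 400.2 kmol; ν_Q = −1, so ξ = 400.2/1 = 400.2 kmol.
Outlet amounts (n = n₀ + ν ξ):
  R: 511 − 1(400.2) = 110.8
  Q: 655 − 1(400.2) = 254.8
  U: 0 + 1(400.2) = 400.2
  V: 0 + 1(400.2) = 400.2
  P: 1240 (inert)

400 kmol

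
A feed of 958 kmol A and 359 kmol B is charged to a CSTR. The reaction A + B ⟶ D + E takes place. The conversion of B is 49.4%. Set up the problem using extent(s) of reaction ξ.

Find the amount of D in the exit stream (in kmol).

177 kmol

B reacted = 0.494 × 359 = 177.3 kmol; ν_B = −1, so ξ = 177.3/1 = 177.3 kmol.
Outlet amounts (n = n₀ + ν ξ):
  A: 958 − 1(177.3) = 780.7
  B: 359 − 1(177.3) = 181.7
  D: 0 + 1(177.3) = 177.3
  E: 0 + 1(177.3) = 177.3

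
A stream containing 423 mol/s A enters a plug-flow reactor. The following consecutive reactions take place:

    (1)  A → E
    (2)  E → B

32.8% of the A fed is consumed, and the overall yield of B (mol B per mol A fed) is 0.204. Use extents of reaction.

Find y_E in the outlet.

Conversion of A: A consumed = 1ξ₁ = 0.328 × 423 → ξ₁ = 138.7 mol/s.
Yield of B: 1ξ₂ / 423 = 0.204 → ξ₂ = 86.29 mol/s.
Outlet amounts (n = n₀ + Σ ν·ξ):
  A: 423 − 1(138.7) = 284.3
  E: 0 + 1(138.7) − 1(86.29) = 52.45
  B: 0 + 1(86.29) = 86.29
Total out = 423 mol/s; y_E = 52.45 / 423 = 0.124.

0.124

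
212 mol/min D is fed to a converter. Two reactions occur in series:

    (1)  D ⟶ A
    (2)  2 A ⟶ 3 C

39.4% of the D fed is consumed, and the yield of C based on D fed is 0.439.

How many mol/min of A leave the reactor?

21.5 mol/min

Conversion of D: D consumed = 1ξ₁ = 0.394 × 212 → ξ₁ = 83.53 mol/min.
Yield of C: 3ξ₂ / 212 = 0.439 → ξ₂ = 31.02 mol/min.
Outlet amounts (n = n₀ + Σ ν·ξ):
  D: 212 − 1(83.53) = 128.5
  A: 0 + 1(83.53) − 2(31.02) = 21.48
  C: 0 + 3(31.02) = 93.07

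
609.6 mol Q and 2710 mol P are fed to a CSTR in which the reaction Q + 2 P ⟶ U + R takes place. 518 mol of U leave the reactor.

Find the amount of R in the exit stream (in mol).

For U: n = n₀ + 1ξ → 518 = 0 + 1ξ, giving ξ = 518 mol.
Outlet amounts (n = n₀ + ν ξ):
  Q: 609.6 − 1(518) = 91.6
  P: 2710 − 2(518) = 1674
  U: 0 + 1(518) = 518
  R: 0 + 1(518) = 518

518 mol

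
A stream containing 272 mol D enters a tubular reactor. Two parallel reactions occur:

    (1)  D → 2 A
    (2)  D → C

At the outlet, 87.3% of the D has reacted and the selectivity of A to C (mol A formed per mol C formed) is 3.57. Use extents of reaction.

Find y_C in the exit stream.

0.201

Conversion of D: D consumed = 0.873 × 272 = 237.5 mol = 1ξ₁ + 1ξ₂.
Selectivity: 2ξ₁ / (1ξ₂) = 3.57 → ξ₁ = 1.785 ξ₂.
Substitute: (1·1.785 + 1) ξ₂ = 237.5 → ξ₂ = 85.26 mol, ξ₁ = 152.2 mol.
Outlet amounts (n = n₀ + Σ ν·ξ):
  D: 272 − 1(152.2) − 1(85.26) = 34.54
  A: 0 + 2(152.2) = 304.4
  C: 0 + 1(85.26) = 85.26
Total out = 424.2 mol; y_C = 85.26 / 424.2 = 0.201.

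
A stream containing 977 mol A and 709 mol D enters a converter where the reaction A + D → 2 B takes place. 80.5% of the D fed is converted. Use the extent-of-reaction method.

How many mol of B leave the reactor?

D reacted = 0.805 × 709 = 570.7 mol; ν_D = −1, so ξ = 570.7/1 = 570.7 mol.
Outlet amounts (n = n₀ + ν ξ):
  A: 977 − 1(570.7) = 406.3
  D: 709 − 1(570.7) = 138.3
  B: 0 + 2(570.7) = 1141

1140 mol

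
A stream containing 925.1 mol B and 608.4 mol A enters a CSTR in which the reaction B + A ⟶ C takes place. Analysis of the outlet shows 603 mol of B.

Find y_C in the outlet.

0.266

For B: n = n₀ − 1ξ → 603 = 925.1 − 1ξ, giving ξ = 322.1 mol.
Outlet amounts (n = n₀ + ν ξ):
  B: 925.1 − 1(322.1) = 603
  A: 608.4 − 1(322.1) = 286.3
  C: 0 + 1(322.1) = 322.1
Total out = 1211 mol; y_C = 322.1 / 1211 = 0.2659.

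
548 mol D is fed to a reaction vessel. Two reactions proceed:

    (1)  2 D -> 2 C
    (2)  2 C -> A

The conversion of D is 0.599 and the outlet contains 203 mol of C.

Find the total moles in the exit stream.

485 mol

Conversion of D: D consumed = 2ξ₁ = 0.599 × 548 → ξ₁ = 164.1 mol.
C balance: n_C = 0 + 2ξ₁ − 2ξ₂ = 203 → ξ₂ = (2·164.1 − 203)/2 = 62.63 mol.
Outlet amounts (n = n₀ + Σ ν·ξ):
  D: 548 − 2(164.1) = 219.7
  C: 0 + 2(164.1) − 2(62.63) = 203
  A: 0 + 1(62.63) = 62.63
Total out = 219.7 + 203 + 62.63 = 485.4 mol.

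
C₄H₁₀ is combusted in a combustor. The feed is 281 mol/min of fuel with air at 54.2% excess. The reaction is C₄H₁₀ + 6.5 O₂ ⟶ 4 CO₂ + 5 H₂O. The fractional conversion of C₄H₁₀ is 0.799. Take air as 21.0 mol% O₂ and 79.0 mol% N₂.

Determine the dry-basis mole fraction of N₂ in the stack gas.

Stoichiometric O₂ = 6.5 × 281 = 1826 mol/min; O₂ fed = 1826 × 1.542 = 2816 mol/min.
N₂ fed = 2816 × 79/21 = 10600 mol/min.
Fuel reacted = 0.799 × 281 → ξ = 224.5 mol/min.
Outlet (n = n₀ + ν ξ):
  C₄H₁₀: 281 − 1(224.5) = 56.48
  O₂: 2816 − 6.5(224.5) = 1357
  N₂: 10600 (inert)
  CO₂: 0 + 4(224.5) = 898.1
  H₂O: 0 + 5(224.5) = 1123
Dry total = 12910 mol/min; y_N₂ (dry) = 10600 / 12910 = 0.8209.

0.821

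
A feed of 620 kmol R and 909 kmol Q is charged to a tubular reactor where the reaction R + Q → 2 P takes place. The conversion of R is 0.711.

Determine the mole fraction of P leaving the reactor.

R reacted = 0.711 × 620 = 440.8 kmol; ν_R = −1, so ξ = 440.8/1 = 440.8 kmol.
Outlet amounts (n = n₀ + ν ξ):
  R: 620 − 1(440.8) = 179.2
  Q: 909 − 1(440.8) = 468.2
  P: 0 + 2(440.8) = 881.6
Total out = 1529 kmol; y_P = 881.6 / 1529 = 0.5766.

0.577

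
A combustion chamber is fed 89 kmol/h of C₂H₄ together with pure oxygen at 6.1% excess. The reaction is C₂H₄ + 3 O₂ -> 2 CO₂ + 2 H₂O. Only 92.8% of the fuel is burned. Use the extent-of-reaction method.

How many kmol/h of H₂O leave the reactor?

165 kmol/h

Stoichiometric O₂ = 3 × 89 = 267 kmol/h; O₂ fed = 267 × 1.061 = 283.3 kmol/h.
Fuel reacted = 0.928 × 89 → ξ = 82.59 kmol/h.
Outlet (n = n₀ + ν ξ):
  C₂H₄: 89 − 1(82.59) = 6.408
  O₂: 283.3 − 3(82.59) = 35.51
  CO₂: 0 + 2(82.59) = 165.2
  H₂O: 0 + 2(82.59) = 165.2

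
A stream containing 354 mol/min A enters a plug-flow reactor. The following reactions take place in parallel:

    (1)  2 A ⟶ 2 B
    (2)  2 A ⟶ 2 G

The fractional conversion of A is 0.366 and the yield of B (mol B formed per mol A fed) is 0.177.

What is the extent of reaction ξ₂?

ξ₂ = 33.5 mol/min

Yield of B: 2ξ₁ / 354 = 0.177 → ξ₁ = 31.33 mol/min.
Conversion of A: 2ξ₁ + 2ξ₂ = 0.366 × 354 = 129.6 → ξ₂ = 33.45 mol/min.
Outlet amounts (n = n₀ + Σ ν·ξ):
  A: 354 − 2(31.33) − 2(33.45) = 224.4
  B: 0 + 2(31.33) = 62.66
  G: 0 + 2(33.45) = 66.91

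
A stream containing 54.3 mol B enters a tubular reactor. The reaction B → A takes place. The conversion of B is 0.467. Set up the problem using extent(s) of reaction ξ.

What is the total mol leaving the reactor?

54.3 mol

B reacted = 0.467 × 54.3 = 25.36 mol; ν_B = −1, so ξ = 25.36/1 = 25.36 mol.
Outlet amounts (n = n₀ + ν ξ):
  B: 54.3 − 1(25.36) = 28.94
  A: 0 + 1(25.36) = 25.36
Total out = 28.94 + 25.36 = 54.3 mol.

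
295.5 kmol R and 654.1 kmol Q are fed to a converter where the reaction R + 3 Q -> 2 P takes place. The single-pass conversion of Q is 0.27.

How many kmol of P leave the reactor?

Q reacted = 0.27 × 654.1 = 176.6 kmol; ν_Q = −3, so ξ = 176.6/3 = 58.87 kmol.
Outlet amounts (n = n₀ + ν ξ):
  R: 295.5 − 1(58.87) = 236.6
  Q: 654.1 − 3(58.87) = 477.5
  P: 0 + 2(58.87) = 117.7

118 kmol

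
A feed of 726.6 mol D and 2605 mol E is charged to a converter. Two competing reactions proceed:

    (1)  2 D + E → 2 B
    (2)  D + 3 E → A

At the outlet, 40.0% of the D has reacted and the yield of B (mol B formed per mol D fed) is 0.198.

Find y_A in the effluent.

Yield of B: 2ξ₁ / 726.6 = 0.198 → ξ₁ = 71.93 mol.
Conversion of D: 2ξ₁ + 1ξ₂ = 0.4 × 726.6 = 290.6 → ξ₂ = 146.8 mol.
Outlet amounts (n = n₀ + Σ ν·ξ):
  D: 726.6 − 2(71.93) − 1(146.8) = 436
  E: 2605 − 1(71.93) − 3(146.8) = 2093
  B: 0 + 2(71.93) = 143.9
  A: 0 + 1(146.8) = 146.8
Total out = 2819 mol; y_A = 146.8 / 2819 = 0.05206.

0.0521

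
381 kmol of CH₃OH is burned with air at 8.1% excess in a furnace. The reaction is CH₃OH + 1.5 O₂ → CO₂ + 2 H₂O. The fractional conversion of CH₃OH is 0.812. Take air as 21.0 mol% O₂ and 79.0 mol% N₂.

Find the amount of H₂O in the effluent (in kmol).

619 kmol

Stoichiometric O₂ = 1.5 × 381 = 571.5 kmol; O₂ fed = 571.5 × 1.081 = 617.8 kmol.
N₂ fed = 617.8 × 79/21 = 2324 kmol.
Fuel reacted = 0.812 × 381 → ξ = 309.4 kmol.
Outlet (n = n₀ + ν ξ):
  CH₃OH: 381 − 1(309.4) = 71.63
  O₂: 617.8 − 1.5(309.4) = 153.7
  N₂: 2324 (inert)
  CO₂: 0 + 1(309.4) = 309.4
  H₂O: 0 + 2(309.4) = 618.7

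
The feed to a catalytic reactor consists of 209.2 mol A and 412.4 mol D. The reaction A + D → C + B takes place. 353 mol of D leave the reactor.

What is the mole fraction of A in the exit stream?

0.241

For D: n = n₀ − 1ξ → 353 = 412.4 − 1ξ, giving ξ = 59.4 mol.
Outlet amounts (n = n₀ + ν ξ):
  A: 209.2 − 1(59.4) = 149.8
  D: 412.4 − 1(59.4) = 353
  C: 0 + 1(59.4) = 59.4
  B: 0 + 1(59.4) = 59.4
Total out = 621.6 mol; y_A = 149.8 / 621.6 = 0.241.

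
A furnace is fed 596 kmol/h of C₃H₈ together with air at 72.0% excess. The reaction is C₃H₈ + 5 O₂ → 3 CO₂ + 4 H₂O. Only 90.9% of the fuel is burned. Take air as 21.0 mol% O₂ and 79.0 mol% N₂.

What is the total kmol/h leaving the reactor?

25500 kmol/h

Stoichiometric O₂ = 5 × 596 = 2980 kmol/h; O₂ fed = 2980 × 1.720 = 5126 kmol/h.
N₂ fed = 5126 × 79/21 = 19280 kmol/h.
Fuel reacted = 0.909 × 596 → ξ = 541.8 kmol/h.
Outlet (n = n₀ + ν ξ):
  C₃H₈: 596 − 1(541.8) = 54.24
  O₂: 5126 − 5(541.8) = 2417
  N₂: 19280 (inert)
  CO₂: 0 + 3(541.8) = 1625
  H₂O: 0 + 4(541.8) = 2167
Total out = 54.24 + 2417 + 19280 + 1625 + 2167 = 25550 kmol/h.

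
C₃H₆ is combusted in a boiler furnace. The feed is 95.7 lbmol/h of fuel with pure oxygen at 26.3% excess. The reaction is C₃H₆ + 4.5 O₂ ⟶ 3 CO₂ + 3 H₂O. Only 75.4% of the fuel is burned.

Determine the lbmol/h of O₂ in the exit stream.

219 lbmol/h

Stoichiometric O₂ = 4.5 × 95.7 = 430.7 lbmol/h; O₂ fed = 430.7 × 1.263 = 543.9 lbmol/h.
Fuel reacted = 0.754 × 95.7 → ξ = 72.16 lbmol/h.
Outlet (n = n₀ + ν ξ):
  C₃H₆: 95.7 − 1(72.16) = 23.54
  O₂: 543.9 − 4.5(72.16) = 219.2
  CO₂: 0 + 3(72.16) = 216.5
  H₂O: 0 + 3(72.16) = 216.5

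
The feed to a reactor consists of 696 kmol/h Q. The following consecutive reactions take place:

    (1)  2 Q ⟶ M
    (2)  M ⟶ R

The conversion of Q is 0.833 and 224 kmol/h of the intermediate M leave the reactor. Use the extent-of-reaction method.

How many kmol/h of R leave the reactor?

65.9 kmol/h

Conversion of Q: Q consumed = 2ξ₁ = 0.833 × 696 → ξ₁ = 289.9 kmol/h.
M balance: n_M = 0 + 1ξ₁ − 1ξ₂ = 224 → ξ₂ = (1·289.9 − 224)/1 = 65.88 kmol/h.
Outlet amounts (n = n₀ + Σ ν·ξ):
  Q: 696 − 2(289.9) = 116.2
  M: 0 + 1(289.9) − 1(65.88) = 224
  R: 0 + 1(65.88) = 65.88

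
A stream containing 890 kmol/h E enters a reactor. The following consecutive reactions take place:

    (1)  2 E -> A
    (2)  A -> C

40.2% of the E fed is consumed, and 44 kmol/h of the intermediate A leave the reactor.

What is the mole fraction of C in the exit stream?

0.19

Conversion of E: E consumed = 2ξ₁ = 0.402 × 890 → ξ₁ = 178.9 kmol/h.
A balance: n_A = 0 + 1ξ₁ − 1ξ₂ = 44 → ξ₂ = (1·178.9 − 44)/1 = 134.9 kmol/h.
Outlet amounts (n = n₀ + Σ ν·ξ):
  E: 890 − 2(178.9) = 532.2
  A: 0 + 1(178.9) − 1(134.9) = 44
  C: 0 + 1(134.9) = 134.9
Total out = 711.1 kmol/h; y_C = 134.9 / 711.1 = 0.1897.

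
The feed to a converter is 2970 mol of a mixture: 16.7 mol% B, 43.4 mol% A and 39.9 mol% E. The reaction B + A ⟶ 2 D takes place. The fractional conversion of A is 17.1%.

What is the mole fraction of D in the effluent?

0.148

A reacted = 0.171 × 1289 = 220.4 mol; ν_A = −1, so ξ = 220.4/1 = 220.4 mol.
Outlet amounts (n = n₀ + ν ξ):
  B: 496 − 1(220.4) = 275.6
  A: 1289 − 1(220.4) = 1069
  D: 0 + 2(220.4) = 440.8
  E: 1185 (inert)
Total out = 2970 mol; y_D = 440.8 / 2970 = 0.1484.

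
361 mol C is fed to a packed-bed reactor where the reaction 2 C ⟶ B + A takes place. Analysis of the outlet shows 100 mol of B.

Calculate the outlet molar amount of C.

For B: n = n₀ + 1ξ → 100 = 0 + 1ξ, giving ξ = 100 mol.
Outlet amounts (n = n₀ + ν ξ):
  C: 361 − 2(100) = 161
  B: 0 + 1(100) = 100
  A: 0 + 1(100) = 100

161 mol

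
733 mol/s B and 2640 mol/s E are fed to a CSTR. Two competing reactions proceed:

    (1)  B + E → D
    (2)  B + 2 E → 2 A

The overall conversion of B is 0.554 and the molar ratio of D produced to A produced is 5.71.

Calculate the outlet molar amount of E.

Conversion of B: B consumed = 0.554 × 733 = 406.1 mol/s = 1ξ₁ + 1ξ₂.
Selectivity: 1ξ₁ / (2ξ₂) = 5.71 → ξ₁ = 11.42 ξ₂.
Substitute: (1·11.42 + 1) ξ₂ = 406.1 → ξ₂ = 32.7 mol/s, ξ₁ = 373.4 mol/s.
Outlet amounts (n = n₀ + Σ ν·ξ):
  B: 733 − 1(373.4) − 1(32.7) = 326.9
  E: 2640 − 1(373.4) − 2(32.7) = 2201
  D: 0 + 1(373.4) = 373.4
  A: 0 + 2(32.7) = 65.39

2200 mol/s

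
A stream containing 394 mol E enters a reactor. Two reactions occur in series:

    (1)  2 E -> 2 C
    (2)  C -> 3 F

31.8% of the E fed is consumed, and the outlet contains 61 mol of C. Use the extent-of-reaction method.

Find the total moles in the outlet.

523 mol

Conversion of E: E consumed = 2ξ₁ = 0.318 × 394 → ξ₁ = 62.65 mol.
C balance: n_C = 0 + 2ξ₁ − 1ξ₂ = 61 → ξ₂ = (2·62.65 − 61)/1 = 64.29 mol.
Outlet amounts (n = n₀ + Σ ν·ξ):
  E: 394 − 2(62.65) = 268.7
  C: 0 + 2(62.65) − 1(64.29) = 61
  F: 0 + 3(64.29) = 192.9
Total out = 268.7 + 61 + 192.9 = 522.6 mol.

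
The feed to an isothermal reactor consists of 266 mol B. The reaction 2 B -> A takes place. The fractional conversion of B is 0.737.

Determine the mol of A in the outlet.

98 mol

B reacted = 0.737 × 266 = 196 mol; ν_B = −2, so ξ = 196/2 = 98.02 mol.
Outlet amounts (n = n₀ + ν ξ):
  B: 266 − 2(98.02) = 69.96
  A: 0 + 1(98.02) = 98.02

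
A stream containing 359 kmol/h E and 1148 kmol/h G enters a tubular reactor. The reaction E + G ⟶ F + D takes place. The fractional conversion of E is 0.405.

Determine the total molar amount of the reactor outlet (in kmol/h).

E reacted = 0.405 × 359 = 145.4 kmol/h; ν_E = −1, so ξ = 145.4/1 = 145.4 kmol/h.
Outlet amounts (n = n₀ + ν ξ):
  E: 359 − 1(145.4) = 213.6
  G: 1148 − 1(145.4) = 1003
  F: 0 + 1(145.4) = 145.4
  D: 0 + 1(145.4) = 145.4
Total out = 213.6 + 1003 + 145.4 + 145.4 = 1507 kmol/h.

1510 kmol/h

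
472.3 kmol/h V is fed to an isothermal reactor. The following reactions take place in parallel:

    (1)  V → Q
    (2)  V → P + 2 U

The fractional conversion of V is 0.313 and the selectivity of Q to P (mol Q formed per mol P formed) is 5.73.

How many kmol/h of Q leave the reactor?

Conversion of V: V consumed = 0.313 × 472.3 = 147.8 kmol/h = 1ξ₁ + 1ξ₂.
Selectivity: 1ξ₁ / (1ξ₂) = 5.73 → ξ₁ = 5.73 ξ₂.
Substitute: (1·5.73 + 1) ξ₂ = 147.8 → ξ₂ = 21.97 kmol/h, ξ₁ = 125.9 kmol/h.
Outlet amounts (n = n₀ + Σ ν·ξ):
  V: 472.3 − 1(125.9) − 1(21.97) = 324.5
  Q: 0 + 1(125.9) = 125.9
  P: 0 + 1(21.97) = 21.97
  U: 0 + 2(21.97) = 43.93

126 kmol/h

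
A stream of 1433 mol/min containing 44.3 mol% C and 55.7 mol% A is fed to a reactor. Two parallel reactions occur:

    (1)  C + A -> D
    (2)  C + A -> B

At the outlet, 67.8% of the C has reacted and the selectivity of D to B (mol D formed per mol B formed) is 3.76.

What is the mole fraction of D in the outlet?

0.339

Conversion of C: C consumed = 0.678 × 634.8 = 430.4 mol/min = 1ξ₁ + 1ξ₂.
Selectivity: 1ξ₁ / (1ξ₂) = 3.76 → ξ₁ = 3.76 ξ₂.
Substitute: (1·3.76 + 1) ξ₂ = 430.4 → ξ₂ = 90.42 mol/min, ξ₁ = 340 mol/min.
Outlet amounts (n = n₀ + Σ ν·ξ):
  C: 634.8 − 1(340) − 1(90.42) = 204.4
  A: 798.2 − 1(340) − 1(90.42) = 367.8
  D: 0 + 1(340) = 340
  B: 0 + 1(90.42) = 90.42
Total out = 1003 mol/min; y_D = 340 / 1003 = 0.3391.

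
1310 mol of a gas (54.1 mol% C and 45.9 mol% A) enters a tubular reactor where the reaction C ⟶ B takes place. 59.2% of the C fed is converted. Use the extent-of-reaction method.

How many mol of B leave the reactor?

C reacted = 0.592 × 708.7 = 419.6 mol; ν_C = −1, so ξ = 419.6/1 = 419.6 mol.
Outlet amounts (n = n₀ + ν ξ):
  C: 708.7 − 1(419.6) = 289.2
  B: 0 + 1(419.6) = 419.6
  A: 601.3 (inert)

420 mol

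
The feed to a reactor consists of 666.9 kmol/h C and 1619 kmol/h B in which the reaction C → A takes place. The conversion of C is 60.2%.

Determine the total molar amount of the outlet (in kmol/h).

2290 kmol/h

C reacted = 0.602 × 666.9 = 401.5 kmol/h; ν_C = −1, so ξ = 401.5/1 = 401.5 kmol/h.
Outlet amounts (n = n₀ + ν ξ):
  C: 666.9 − 1(401.5) = 265.4
  A: 0 + 1(401.5) = 401.5
  B: 1619 (inert)
Total out = 265.4 + 401.5 + 1619 = 2286 kmol/h.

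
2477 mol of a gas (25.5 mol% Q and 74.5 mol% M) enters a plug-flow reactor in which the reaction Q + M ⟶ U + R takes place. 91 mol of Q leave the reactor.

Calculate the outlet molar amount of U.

541 mol

For Q: n = n₀ − 1ξ → 91 = 631.6 − 1ξ, giving ξ = 540.6 mol.
Outlet amounts (n = n₀ + ν ξ):
  Q: 631.6 − 1(540.6) = 91
  M: 1845 − 1(540.6) = 1305
  U: 0 + 1(540.6) = 540.6
  R: 0 + 1(540.6) = 540.6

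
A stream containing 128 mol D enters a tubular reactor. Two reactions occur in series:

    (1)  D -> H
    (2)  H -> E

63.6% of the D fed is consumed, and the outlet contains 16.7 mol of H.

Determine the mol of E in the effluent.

64.7 mol

Conversion of D: D consumed = 1ξ₁ = 0.636 × 128 → ξ₁ = 81.41 mol.
H balance: n_H = 0 + 1ξ₁ − 1ξ₂ = 16.7 → ξ₂ = (1·81.41 − 16.7)/1 = 64.71 mol.
Outlet amounts (n = n₀ + Σ ν·ξ):
  D: 128 − 1(81.41) = 46.59
  H: 0 + 1(81.41) − 1(64.71) = 16.7
  E: 0 + 1(64.71) = 64.71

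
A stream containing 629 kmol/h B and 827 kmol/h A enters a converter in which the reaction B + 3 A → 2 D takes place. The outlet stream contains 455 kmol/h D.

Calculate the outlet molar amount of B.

For D: n = n₀ + 2ξ → 455 = 0 + 2ξ, giving ξ = 227.5 kmol/h.
Outlet amounts (n = n₀ + ν ξ):
  B: 629 − 1(227.5) = 401.5
  A: 827 − 3(227.5) = 144.5
  D: 0 + 2(227.5) = 455

402 kmol/h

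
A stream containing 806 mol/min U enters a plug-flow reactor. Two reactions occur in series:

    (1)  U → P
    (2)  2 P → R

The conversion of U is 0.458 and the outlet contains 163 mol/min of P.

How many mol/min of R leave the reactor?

103 mol/min

Conversion of U: U consumed = 1ξ₁ = 0.458 × 806 → ξ₁ = 369.1 mol/min.
P balance: n_P = 0 + 1ξ₁ − 2ξ₂ = 163 → ξ₂ = (1·369.1 − 163)/2 = 103.1 mol/min.
Outlet amounts (n = n₀ + Σ ν·ξ):
  U: 806 − 1(369.1) = 436.9
  P: 0 + 1(369.1) − 2(103.1) = 163
  R: 0 + 1(103.1) = 103.1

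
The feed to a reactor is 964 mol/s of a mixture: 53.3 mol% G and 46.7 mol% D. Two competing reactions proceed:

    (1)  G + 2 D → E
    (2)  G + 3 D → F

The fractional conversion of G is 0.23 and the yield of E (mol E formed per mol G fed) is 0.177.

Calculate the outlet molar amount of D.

187 mol/s

Yield of E: 1ξ₁ / 513.8 = 0.177 → ξ₁ = 90.94 mol/s.
Conversion of G: 1ξ₁ + 1ξ₂ = 0.23 × 513.8 = 118.2 → ξ₂ = 27.23 mol/s.
Outlet amounts (n = n₀ + Σ ν·ξ):
  G: 513.8 − 1(90.94) − 1(27.23) = 395.6
  D: 450.2 − 2(90.94) − 3(27.23) = 186.6
  E: 0 + 1(90.94) = 90.94
  F: 0 + 1(27.23) = 27.23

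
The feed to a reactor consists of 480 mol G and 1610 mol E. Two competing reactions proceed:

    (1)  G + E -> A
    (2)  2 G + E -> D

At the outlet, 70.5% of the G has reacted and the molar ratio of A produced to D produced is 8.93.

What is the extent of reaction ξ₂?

ξ₂ = 31 mol

Conversion of G: G consumed = 0.705 × 480 = 338.4 mol = 1ξ₁ + 2ξ₂.
Selectivity: 1ξ₁ / (1ξ₂) = 8.93 → ξ₁ = 8.93 ξ₂.
Substitute: (1·8.93 + 2) ξ₂ = 338.4 → ξ₂ = 30.96 mol, ξ₁ = 276.5 mol.
Outlet amounts (n = n₀ + Σ ν·ξ):
  G: 480 − 1(276.5) − 2(30.96) = 141.6
  E: 1610 − 1(276.5) − 1(30.96) = 1303
  A: 0 + 1(276.5) = 276.5
  D: 0 + 1(30.96) = 30.96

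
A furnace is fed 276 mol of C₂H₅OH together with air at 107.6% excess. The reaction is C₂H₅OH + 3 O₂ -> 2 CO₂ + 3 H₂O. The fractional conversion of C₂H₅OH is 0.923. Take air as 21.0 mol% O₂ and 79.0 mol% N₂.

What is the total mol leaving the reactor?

8720 mol

Stoichiometric O₂ = 3 × 276 = 828 mol; O₂ fed = 828 × 2.076 = 1719 mol.
N₂ fed = 1719 × 79/21 = 6466 mol.
Fuel reacted = 0.923 × 276 → ξ = 254.7 mol.
Outlet (n = n₀ + ν ξ):
  C₂H₅OH: 276 − 1(254.7) = 21.25
  O₂: 1719 − 3(254.7) = 954.7
  N₂: 6466 (inert)
  CO₂: 0 + 2(254.7) = 509.5
  H₂O: 0 + 3(254.7) = 764.2
Total out = 21.25 + 954.7 + 6466 + 509.5 + 764.2 = 8716 mol.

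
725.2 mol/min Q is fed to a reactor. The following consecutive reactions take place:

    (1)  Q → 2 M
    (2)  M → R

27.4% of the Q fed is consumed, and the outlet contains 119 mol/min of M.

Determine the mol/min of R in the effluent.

278 mol/min

Conversion of Q: Q consumed = 1ξ₁ = 0.274 × 725.2 → ξ₁ = 198.7 mol/min.
M balance: n_M = 0 + 2ξ₁ − 1ξ₂ = 119 → ξ₂ = (2·198.7 − 119)/1 = 278.4 mol/min.
Outlet amounts (n = n₀ + Σ ν·ξ):
  Q: 725.2 − 1(198.7) = 526.5
  M: 0 + 2(198.7) − 1(278.4) = 119
  R: 0 + 1(278.4) = 278.4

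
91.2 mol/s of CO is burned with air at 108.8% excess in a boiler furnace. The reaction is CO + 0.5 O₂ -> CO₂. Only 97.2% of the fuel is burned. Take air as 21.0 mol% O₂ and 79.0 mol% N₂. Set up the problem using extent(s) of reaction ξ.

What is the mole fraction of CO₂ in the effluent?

0.177

Stoichiometric O₂ = 0.5 × 91.2 = 45.6 mol/s; O₂ fed = 45.6 × 2.088 = 95.21 mol/s.
N₂ fed = 95.21 × 79/21 = 358.2 mol/s.
Fuel reacted = 0.972 × 91.2 → ξ = 88.65 mol/s.
Outlet (n = n₀ + ν ξ):
  CO: 91.2 − 1(88.65) = 2.554
  O₂: 95.21 − 0.5(88.65) = 50.89
  N₂: 358.2 (inert)
  CO₂: 0 + 1(88.65) = 88.65
Total out = 500.3 mol/s; y_CO₂ = 88.65 / 500.3 = 0.1772.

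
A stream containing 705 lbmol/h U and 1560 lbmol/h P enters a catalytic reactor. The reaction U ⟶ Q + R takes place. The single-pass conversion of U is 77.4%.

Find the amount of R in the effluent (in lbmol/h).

U reacted = 0.774 × 705 = 545.7 lbmol/h; ν_U = −1, so ξ = 545.7/1 = 545.7 lbmol/h.
Outlet amounts (n = n₀ + ν ξ):
  U: 705 − 1(545.7) = 159.3
  Q: 0 + 1(545.7) = 545.7
  R: 0 + 1(545.7) = 545.7
  P: 1560 (inert)

546 lbmol/h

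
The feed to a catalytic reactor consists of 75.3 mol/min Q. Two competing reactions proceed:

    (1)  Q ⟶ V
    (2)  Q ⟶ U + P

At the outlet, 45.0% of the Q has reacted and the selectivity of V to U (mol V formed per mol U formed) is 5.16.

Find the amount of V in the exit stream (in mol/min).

Conversion of Q: Q consumed = 0.45 × 75.3 = 33.88 mol/min = 1ξ₁ + 1ξ₂.
Selectivity: 1ξ₁ / (1ξ₂) = 5.16 → ξ₁ = 5.16 ξ₂.
Substitute: (1·5.16 + 1) ξ₂ = 33.88 → ξ₂ = 5.501 mol/min, ξ₁ = 28.38 mol/min.
Outlet amounts (n = n₀ + Σ ν·ξ):
  Q: 75.3 − 1(28.38) − 1(5.501) = 41.41
  V: 0 + 1(28.38) = 28.38
  U: 0 + 1(5.501) = 5.501
  P: 0 + 1(5.501) = 5.501

28.4 mol/min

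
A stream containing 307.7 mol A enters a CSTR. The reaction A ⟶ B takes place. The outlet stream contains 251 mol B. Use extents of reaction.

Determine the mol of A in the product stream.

For B: n = n₀ + 1ξ → 251 = 0 + 1ξ, giving ξ = 251 mol.
Outlet amounts (n = n₀ + ν ξ):
  A: 307.7 − 1(251) = 56.7
  B: 0 + 1(251) = 251

56.7 mol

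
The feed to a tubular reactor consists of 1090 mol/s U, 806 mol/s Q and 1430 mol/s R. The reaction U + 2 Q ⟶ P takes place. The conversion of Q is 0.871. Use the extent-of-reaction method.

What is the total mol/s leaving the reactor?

2620 mol/s

Q reacted = 0.871 × 806 = 702 mol/s; ν_Q = −2, so ξ = 702/2 = 351 mol/s.
Outlet amounts (n = n₀ + ν ξ):
  U: 1090 − 1(351) = 739
  Q: 806 − 2(351) = 104
  P: 0 + 1(351) = 351
  R: 1430 (inert)
Total out = 739 + 104 + 351 + 1430 = 2624 mol/s.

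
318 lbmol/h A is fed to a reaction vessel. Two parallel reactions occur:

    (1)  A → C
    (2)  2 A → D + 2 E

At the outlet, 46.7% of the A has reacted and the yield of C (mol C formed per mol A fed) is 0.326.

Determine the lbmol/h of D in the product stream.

22.4 lbmol/h

Yield of C: 1ξ₁ / 318 = 0.326 → ξ₁ = 103.7 lbmol/h.
Conversion of A: 1ξ₁ + 2ξ₂ = 0.467 × 318 = 148.5 → ξ₂ = 22.42 lbmol/h.
Outlet amounts (n = n₀ + Σ ν·ξ):
  A: 318 − 1(103.7) − 2(22.42) = 169.5
  C: 0 + 1(103.7) = 103.7
  D: 0 + 1(22.42) = 22.42
  E: 0 + 2(22.42) = 44.84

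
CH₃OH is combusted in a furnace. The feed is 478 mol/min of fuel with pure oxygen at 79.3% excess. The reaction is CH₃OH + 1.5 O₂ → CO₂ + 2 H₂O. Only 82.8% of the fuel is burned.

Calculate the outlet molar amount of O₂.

Stoichiometric O₂ = 1.5 × 478 = 717 mol/min; O₂ fed = 717 × 1.793 = 1286 mol/min.
Fuel reacted = 0.828 × 478 → ξ = 395.8 mol/min.
Outlet (n = n₀ + ν ξ):
  CH₃OH: 478 − 1(395.8) = 82.22
  O₂: 1286 − 1.5(395.8) = 691.9
  CO₂: 0 + 1(395.8) = 395.8
  H₂O: 0 + 2(395.8) = 791.6

692 mol/min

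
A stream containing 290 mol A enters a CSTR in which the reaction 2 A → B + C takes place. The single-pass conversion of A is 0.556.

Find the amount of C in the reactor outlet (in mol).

80.6 mol

A reacted = 0.556 × 290 = 161.2 mol; ν_A = −2, so ξ = 161.2/2 = 80.62 mol.
Outlet amounts (n = n₀ + ν ξ):
  A: 290 − 2(80.62) = 128.8
  B: 0 + 1(80.62) = 80.62
  C: 0 + 1(80.62) = 80.62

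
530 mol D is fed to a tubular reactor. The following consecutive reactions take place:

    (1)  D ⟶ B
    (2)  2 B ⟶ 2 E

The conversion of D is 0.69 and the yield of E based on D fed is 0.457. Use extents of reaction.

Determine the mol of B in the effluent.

123 mol

Conversion of D: D consumed = 1ξ₁ = 0.69 × 530 → ξ₁ = 365.7 mol.
Yield of E: 2ξ₂ / 530 = 0.457 → ξ₂ = 121.1 mol.
Outlet amounts (n = n₀ + Σ ν·ξ):
  D: 530 − 1(365.7) = 164.3
  B: 0 + 1(365.7) − 2(121.1) = 123.5
  E: 0 + 2(121.1) = 242.2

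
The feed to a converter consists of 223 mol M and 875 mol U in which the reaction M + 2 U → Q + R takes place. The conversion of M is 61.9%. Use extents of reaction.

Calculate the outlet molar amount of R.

M reacted = 0.619 × 223 = 138 mol; ν_M = −1, so ξ = 138/1 = 138 mol.
Outlet amounts (n = n₀ + ν ξ):
  M: 223 − 1(138) = 84.96
  U: 875 − 2(138) = 598.9
  Q: 0 + 1(138) = 138
  R: 0 + 1(138) = 138

138 mol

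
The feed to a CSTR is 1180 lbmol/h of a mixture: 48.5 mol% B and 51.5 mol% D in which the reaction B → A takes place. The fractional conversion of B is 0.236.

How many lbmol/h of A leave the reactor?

135 lbmol/h

B reacted = 0.236 × 572.3 = 135.1 lbmol/h; ν_B = −1, so ξ = 135.1/1 = 135.1 lbmol/h.
Outlet amounts (n = n₀ + ν ξ):
  B: 572.3 − 1(135.1) = 437.2
  A: 0 + 1(135.1) = 135.1
  D: 607.7 (inert)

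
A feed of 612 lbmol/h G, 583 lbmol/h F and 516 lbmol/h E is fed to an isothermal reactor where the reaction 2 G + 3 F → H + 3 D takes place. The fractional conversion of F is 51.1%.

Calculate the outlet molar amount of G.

413 lbmol/h

F reacted = 0.511 × 583 = 297.9 lbmol/h; ν_F = −3, so ξ = 297.9/3 = 99.3 lbmol/h.
Outlet amounts (n = n₀ + ν ξ):
  G: 612 − 2(99.3) = 413.4
  F: 583 − 3(99.3) = 285.1
  H: 0 + 1(99.3) = 99.3
  D: 0 + 3(99.3) = 297.9
  E: 516 (inert)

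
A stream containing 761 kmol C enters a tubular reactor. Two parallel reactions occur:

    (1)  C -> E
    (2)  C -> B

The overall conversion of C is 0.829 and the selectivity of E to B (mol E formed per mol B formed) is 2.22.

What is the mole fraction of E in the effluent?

Conversion of C: C consumed = 0.829 × 761 = 630.9 kmol = 1ξ₁ + 1ξ₂.
Selectivity: 1ξ₁ / (1ξ₂) = 2.22 → ξ₁ = 2.22 ξ₂.
Substitute: (1·2.22 + 1) ξ₂ = 630.9 → ξ₂ = 195.9 kmol, ξ₁ = 434.9 kmol.
Outlet amounts (n = n₀ + Σ ν·ξ):
  C: 761 − 1(434.9) − 1(195.9) = 130.1
  E: 0 + 1(434.9) = 434.9
  B: 0 + 1(195.9) = 195.9
Total out = 761 kmol; y_E = 434.9 / 761 = 0.5715.

0.572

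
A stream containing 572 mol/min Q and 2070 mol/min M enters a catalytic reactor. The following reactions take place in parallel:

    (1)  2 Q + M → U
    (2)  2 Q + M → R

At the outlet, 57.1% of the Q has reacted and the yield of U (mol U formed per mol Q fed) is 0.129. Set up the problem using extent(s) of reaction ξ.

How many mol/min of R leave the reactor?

Yield of U: 1ξ₁ / 572 = 0.129 → ξ₁ = 73.79 mol/min.
Conversion of Q: 2ξ₁ + 2ξ₂ = 0.571 × 572 = 326.6 → ξ₂ = 89.52 mol/min.
Outlet amounts (n = n₀ + Σ ν·ξ):
  Q: 572 − 2(73.79) − 2(89.52) = 245.4
  M: 2070 − 1(73.79) − 1(89.52) = 1907
  U: 0 + 1(73.79) = 73.79
  R: 0 + 1(89.52) = 89.52

89.5 mol/min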